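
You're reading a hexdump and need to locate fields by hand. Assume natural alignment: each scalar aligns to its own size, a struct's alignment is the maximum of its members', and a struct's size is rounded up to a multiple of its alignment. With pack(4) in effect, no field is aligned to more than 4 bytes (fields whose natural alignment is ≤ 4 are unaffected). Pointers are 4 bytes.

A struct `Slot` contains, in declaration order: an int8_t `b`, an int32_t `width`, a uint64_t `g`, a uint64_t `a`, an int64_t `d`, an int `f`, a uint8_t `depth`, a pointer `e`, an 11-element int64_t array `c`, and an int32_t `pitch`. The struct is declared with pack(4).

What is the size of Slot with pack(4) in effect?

b at 0 (size 1, align 1) → ends 1
pad 3 to align 4 for width
width at 4 (size 4, align 4) → ends 8
g at 8 (size 8, align 4) → ends 16
a at 16 (size 8, align 4) → ends 24
d at 24 (size 8, align 4) → ends 32
f at 32 (size 4, align 4) → ends 36
depth at 36 (size 1, align 1) → ends 37
pad 3 to align 4 for e
e at 40 (size 4, align 4) → ends 44
c at 44 (size 88, align 4) → ends 132
pitch at 132 (size 4, align 4) → ends 136
total 136 bytes, alignment 4

136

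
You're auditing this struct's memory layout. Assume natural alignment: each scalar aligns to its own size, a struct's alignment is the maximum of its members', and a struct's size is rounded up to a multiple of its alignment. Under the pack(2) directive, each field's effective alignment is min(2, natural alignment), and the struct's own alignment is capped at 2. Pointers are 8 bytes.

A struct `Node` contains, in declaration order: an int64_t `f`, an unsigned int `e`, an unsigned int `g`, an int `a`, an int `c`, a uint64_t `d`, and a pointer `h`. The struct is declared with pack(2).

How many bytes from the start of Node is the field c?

0..8  f  (8B, 2-aligned)
8..12  e  (4B, 2-aligned)
12..16  g  (4B, 2-aligned)
16..20  a  (4B, 2-aligned)
20..24  c  (4B, 2-aligned)

20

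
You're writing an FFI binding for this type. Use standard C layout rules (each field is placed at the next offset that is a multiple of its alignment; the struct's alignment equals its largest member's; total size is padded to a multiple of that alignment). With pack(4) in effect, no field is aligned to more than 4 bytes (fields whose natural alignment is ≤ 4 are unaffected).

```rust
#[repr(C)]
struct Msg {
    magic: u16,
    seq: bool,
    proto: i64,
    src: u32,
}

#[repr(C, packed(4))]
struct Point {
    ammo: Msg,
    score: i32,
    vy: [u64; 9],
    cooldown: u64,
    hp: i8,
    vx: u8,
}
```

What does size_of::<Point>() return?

Msg: 0..2  magic  (2B, 2-aligned); 2..3  seq  (1B, 1-aligned); 3..8  -- padding (5B); 8..16  proto  (8B, 8-aligned); 16..20  src  (4B, 4-aligned); 20..24  -- tail padding (4B); sizeof = 24, alignof = 8
0..24  ammo  (24B, 4-aligned)
24..28  score  (4B, 4-aligned)
28..100  vy  (72B, 4-aligned)
100..108  cooldown  (8B, 4-aligned)
108..109  hp  (1B, 1-aligned)
109..110  vx  (1B, 1-aligned)
110..112  -- tail padding (2B)
sizeof = 112, alignof = 4

112 bytes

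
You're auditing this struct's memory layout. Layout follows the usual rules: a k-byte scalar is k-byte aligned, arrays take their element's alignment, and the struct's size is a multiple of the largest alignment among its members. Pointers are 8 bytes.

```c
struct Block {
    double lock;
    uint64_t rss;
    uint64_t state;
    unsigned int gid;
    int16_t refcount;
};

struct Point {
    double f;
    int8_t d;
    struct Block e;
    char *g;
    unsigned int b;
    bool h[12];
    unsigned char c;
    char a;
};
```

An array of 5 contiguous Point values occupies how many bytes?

400

Block: 0..8  lock  (8B, 8-aligned); 8..16  rss  (8B, 8-aligned); 16..24  state  (8B, 8-aligned); 24..28  gid  (4B, 4-aligned); 28..30  refcount  (2B, 2-aligned); 30..32  -- tail padding (2B); sizeof = 32, alignof = 8
0..8  f  (8B, 8-aligned)
8..9  d  (1B, 1-aligned)
9..16  -- padding (7B)
16..48  e  (32B, 8-aligned)
48..56  g  (8B, 8-aligned)
56..60  b  (4B, 4-aligned)
60..72  h  (12B, 1-aligned)
72..73  c  (1B, 1-aligned)
73..74  a  (1B, 1-aligned)
74..80  -- tail padding (6B)
sizeof = 80, alignof = 8
array of 5: 5 × 80 = 400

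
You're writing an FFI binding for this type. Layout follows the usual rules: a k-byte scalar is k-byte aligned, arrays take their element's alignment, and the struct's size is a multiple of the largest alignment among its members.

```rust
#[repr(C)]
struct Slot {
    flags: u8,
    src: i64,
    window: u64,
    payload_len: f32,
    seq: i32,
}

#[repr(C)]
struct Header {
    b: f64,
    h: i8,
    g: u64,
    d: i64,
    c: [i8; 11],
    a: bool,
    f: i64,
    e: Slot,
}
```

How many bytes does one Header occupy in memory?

Slot: @0: flags [1B, align 1] → 1; +7 pad (align 8); @8: src [8B, align 8] → 16; @16: window [8B, align 8] → 24; @24: payload_len [4B, align 4] → 28; @28: seq [4B, align 4] → 32; size 32, align 8
@0: b [8B, align 8] → 8
@8: h [1B, align 1] → 9
+7 pad (align 8)
@16: g [8B, align 8] → 24
@24: d [8B, align 8] → 32
@32: c [11B, align 1] → 43
@43: a [1B, align 1] → 44
+4 pad (align 8)
@48: f [8B, align 8] → 56
@56: e [32B, align 8] → 88
size 88, align 8

88 bytes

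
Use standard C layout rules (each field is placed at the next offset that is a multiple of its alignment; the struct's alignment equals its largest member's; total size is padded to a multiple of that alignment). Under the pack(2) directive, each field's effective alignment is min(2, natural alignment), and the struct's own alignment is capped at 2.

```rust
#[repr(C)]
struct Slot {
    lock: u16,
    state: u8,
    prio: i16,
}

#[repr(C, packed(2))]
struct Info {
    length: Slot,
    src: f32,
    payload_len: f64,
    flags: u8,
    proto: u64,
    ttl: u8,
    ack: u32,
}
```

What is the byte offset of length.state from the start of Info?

2

Slot: lock at 0 (size 2, align 2) → ends 2; state at 2 (size 1, align 1) → ends 3; pad 1 to align 2 for prio; prio at 4 (size 2, align 2) → ends 6; total 6 bytes, alignment 2
length at 0 (size 6, align 2) → ends 6
within Slot: state at 2
0 + 2 = 2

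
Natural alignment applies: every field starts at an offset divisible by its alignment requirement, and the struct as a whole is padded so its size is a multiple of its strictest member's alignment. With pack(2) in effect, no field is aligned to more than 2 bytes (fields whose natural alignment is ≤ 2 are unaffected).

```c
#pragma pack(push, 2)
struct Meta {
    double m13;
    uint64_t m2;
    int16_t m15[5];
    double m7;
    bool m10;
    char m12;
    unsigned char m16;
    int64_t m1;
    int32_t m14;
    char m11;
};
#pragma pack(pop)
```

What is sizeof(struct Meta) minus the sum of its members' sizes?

2

m13 at 0 (size 8, align 2) → ends 8
m2 at 8 (size 8, align 2) → ends 16
m15 at 16 (size 10, align 2) → ends 26
m7 at 26 (size 8, align 2) → ends 34
m10 at 34 (size 1, align 1) → ends 35
m12 at 35 (size 1, align 1) → ends 36
m16 at 36 (size 1, align 1) → ends 37
pad 1 to align 2 for m1
m1 at 38 (size 8, align 2) → ends 46
m14 at 46 (size 4, align 2) → ends 50
m11 at 50 (size 1, align 1) → ends 51
tail pad 1 to reach multiple of 2
total 52 bytes, alignment 2
data bytes 50, size 52 → padding 2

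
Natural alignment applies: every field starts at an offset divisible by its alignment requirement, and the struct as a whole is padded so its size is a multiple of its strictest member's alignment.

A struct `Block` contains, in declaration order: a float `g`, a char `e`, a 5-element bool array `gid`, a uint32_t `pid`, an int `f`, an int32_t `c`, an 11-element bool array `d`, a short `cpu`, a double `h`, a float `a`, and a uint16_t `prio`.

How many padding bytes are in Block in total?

@0: g [4B, align 4] → 4
@4: e [1B, align 1] → 5
@5: gid [5B, align 1] → 10
+2 pad (align 4)
@12: pid [4B, align 4] → 16
@16: f [4B, align 4] → 20
@20: c [4B, align 4] → 24
@24: d [11B, align 1] → 35
+1 pad (align 2)
@36: cpu [2B, align 2] → 38
+2 pad (align 8)
@40: h [8B, align 8] → 48
@48: a [4B, align 4] → 52
@52: prio [2B, align 2] → 54
+2 tail pad (align 8)
size 56, align 8
data bytes 49, size 56 → padding 7

7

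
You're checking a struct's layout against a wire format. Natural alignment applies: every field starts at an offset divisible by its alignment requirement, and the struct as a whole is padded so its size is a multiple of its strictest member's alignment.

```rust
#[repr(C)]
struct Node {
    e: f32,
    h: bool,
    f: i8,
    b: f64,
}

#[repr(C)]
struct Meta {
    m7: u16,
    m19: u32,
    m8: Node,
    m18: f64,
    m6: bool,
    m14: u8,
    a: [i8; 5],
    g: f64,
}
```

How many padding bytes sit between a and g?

1

Node: e at 0 (size 4, align 4) → ends 4; h at 4 (size 1, align 1) → ends 5; f at 5 (size 1, align 1) → ends 6; pad 2 to align 8 for b; b at 8 (size 8, align 8) → ends 16; total 16 bytes, alignment 8
m7 at 0 (size 2, align 2) → ends 2
pad 2 to align 4 for m19
m19 at 4 (size 4, align 4) → ends 8
m8 at 8 (size 16, align 8) → ends 24
m18 at 24 (size 8, align 8) → ends 32
m6 at 32 (size 1, align 1) → ends 33
m14 at 33 (size 1, align 1) → ends 34
a at 34 (size 5, align 1) → ends 39
pad 1 to align 8 for g
g at 40 (size 8, align 8) → ends 48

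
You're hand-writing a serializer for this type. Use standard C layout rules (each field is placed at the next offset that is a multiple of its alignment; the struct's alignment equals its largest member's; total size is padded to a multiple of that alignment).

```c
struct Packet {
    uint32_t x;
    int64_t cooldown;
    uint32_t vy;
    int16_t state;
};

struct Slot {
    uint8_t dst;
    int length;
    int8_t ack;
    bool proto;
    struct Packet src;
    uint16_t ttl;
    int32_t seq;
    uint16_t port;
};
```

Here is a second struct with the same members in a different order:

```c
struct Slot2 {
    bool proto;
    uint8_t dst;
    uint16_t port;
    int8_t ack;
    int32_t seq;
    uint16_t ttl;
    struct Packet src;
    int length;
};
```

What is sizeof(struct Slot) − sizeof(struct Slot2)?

8

Packet: x at 0 (size 4, align 4) → ends 4; pad 4 to align 8 for cooldown; cooldown at 8 (size 8, align 8) → ends 16; vy at 16 (size 4, align 4) → ends 20; state at 20 (size 2, align 2) → ends 22; tail pad 2 to reach multiple of 8; total 24 bytes, alignment 8
dst at 0 (size 1, align 1) → ends 1
pad 3 to align 4 for length
length at 4 (size 4, align 4) → ends 8
ack at 8 (size 1, align 1) → ends 9
proto at 9 (size 1, align 1) → ends 10
pad 6 to align 8 for src
src at 16 (size 24, align 8) → ends 40
ttl at 40 (size 2, align 2) → ends 42
pad 2 to align 4 for seq
seq at 44 (size 4, align 4) → ends 48
port at 48 (size 2, align 2) → ends 50
tail pad 6 to reach multiple of 8
total 56 bytes, alignment 8
— Slot2 —
proto at 0 (size 1, align 1) → ends 1
dst at 1 (size 1, align 1) → ends 2
port at 2 (size 2, align 2) → ends 4
ack at 4 (size 1, align 1) → ends 5
pad 3 to align 4 for seq
seq at 8 (size 4, align 4) → ends 12
ttl at 12 (size 2, align 2) → ends 14
pad 2 to align 8 for src
src at 16 (size 24, align 8) → ends 40
length at 40 (size 4, align 4) → ends 44
tail pad 4 to reach multiple of 8
total 48 bytes, alignment 8
56 − 48 = 8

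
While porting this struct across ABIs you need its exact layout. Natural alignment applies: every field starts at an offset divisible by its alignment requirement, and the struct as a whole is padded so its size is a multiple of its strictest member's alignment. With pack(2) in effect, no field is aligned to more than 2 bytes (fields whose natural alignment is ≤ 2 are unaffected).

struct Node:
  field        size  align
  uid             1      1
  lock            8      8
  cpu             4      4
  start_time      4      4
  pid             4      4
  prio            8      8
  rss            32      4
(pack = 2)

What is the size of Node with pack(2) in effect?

0..1  uid  (1B, 1-aligned)
1..2  -- padding (1B)
2..10  lock  (8B, 2-aligned)
10..14  cpu  (4B, 2-aligned)
14..18  start_time  (4B, 2-aligned)
18..22  pid  (4B, 2-aligned)
22..30  prio  (8B, 2-aligned)
30..62  rss  (32B, 2-aligned)
sizeof = 62, alignof = 2

62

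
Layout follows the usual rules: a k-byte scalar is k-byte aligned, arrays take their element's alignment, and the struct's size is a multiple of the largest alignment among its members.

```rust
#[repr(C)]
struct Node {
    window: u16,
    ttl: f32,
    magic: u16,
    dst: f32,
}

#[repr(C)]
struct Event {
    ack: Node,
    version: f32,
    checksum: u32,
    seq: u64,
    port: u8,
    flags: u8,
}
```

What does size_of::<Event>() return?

40 bytes

Node: @0: window [2B, align 2] → 2; +2 pad (align 4); @4: ttl [4B, align 4] → 8; @8: magic [2B, align 2] → 10; +2 pad (align 4); @12: dst [4B, align 4] → 16; size 16, align 4
@0: ack [16B, align 4] → 16
@16: version [4B, align 4] → 20
@20: checksum [4B, align 4] → 24
@24: seq [8B, align 8] → 32
@32: port [1B, align 1] → 33
@33: flags [1B, align 1] → 34
+6 tail pad (align 8)
size 40, align 8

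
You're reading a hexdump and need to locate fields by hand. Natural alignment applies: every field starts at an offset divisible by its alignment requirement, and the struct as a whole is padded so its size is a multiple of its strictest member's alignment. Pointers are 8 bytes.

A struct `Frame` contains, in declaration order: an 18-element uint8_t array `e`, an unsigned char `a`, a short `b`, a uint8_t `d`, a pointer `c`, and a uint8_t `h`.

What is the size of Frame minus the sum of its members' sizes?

e at 0 (size 18, align 1) → ends 18
a at 18 (size 1, align 1) → ends 19
pad 1 to align 2 for b
b at 20 (size 2, align 2) → ends 22
d at 22 (size 1, align 1) → ends 23
pad 1 to align 8 for c
c at 24 (size 8, align 8) → ends 32
h at 32 (size 1, align 1) → ends 33
tail pad 7 to reach multiple of 8
total 40 bytes, alignment 8
data bytes 31, size 40 → padding 9

9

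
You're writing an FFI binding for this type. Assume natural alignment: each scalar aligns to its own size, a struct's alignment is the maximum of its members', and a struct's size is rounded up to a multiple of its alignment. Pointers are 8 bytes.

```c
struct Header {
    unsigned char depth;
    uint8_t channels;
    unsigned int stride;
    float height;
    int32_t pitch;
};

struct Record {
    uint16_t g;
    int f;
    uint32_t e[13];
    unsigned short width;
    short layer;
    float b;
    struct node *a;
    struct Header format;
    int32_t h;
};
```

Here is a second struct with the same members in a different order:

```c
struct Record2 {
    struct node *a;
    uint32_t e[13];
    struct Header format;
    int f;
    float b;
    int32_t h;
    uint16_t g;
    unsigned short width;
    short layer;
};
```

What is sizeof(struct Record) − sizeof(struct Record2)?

Header: depth at 0 (size 1, align 1) → ends 1; channels at 1 (size 1, align 1) → ends 2; pad 2 to align 4 for stride; stride at 4 (size 4, align 4) → ends 8; height at 8 (size 4, align 4) → ends 12; pitch at 12 (size 4, align 4) → ends 16; total 16 bytes, alignment 4
g at 0 (size 2, align 2) → ends 2
pad 2 to align 4 for f
f at 4 (size 4, align 4) → ends 8
e at 8 (size 52, align 4) → ends 60
width at 60 (size 2, align 2) → ends 62
layer at 62 (size 2, align 2) → ends 64
b at 64 (size 4, align 4) → ends 68
pad 4 to align 8 for a
a at 72 (size 8, align 8) → ends 80
format at 80 (size 16, align 4) → ends 96
h at 96 (size 4, align 4) → ends 100
tail pad 4 to reach multiple of 8
total 104 bytes, alignment 8
— Record2 —
a at 0 (size 8, align 8) → ends 8
e at 8 (size 52, align 4) → ends 60
format at 60 (size 16, align 4) → ends 76
f at 76 (size 4, align 4) → ends 80
b at 80 (size 4, align 4) → ends 84
h at 84 (size 4, align 4) → ends 88
g at 88 (size 2, align 2) → ends 90
width at 90 (size 2, align 2) → ends 92
layer at 92 (size 2, align 2) → ends 94
tail pad 2 to reach multiple of 8
total 96 bytes, alignment 8
104 − 96 = 8

8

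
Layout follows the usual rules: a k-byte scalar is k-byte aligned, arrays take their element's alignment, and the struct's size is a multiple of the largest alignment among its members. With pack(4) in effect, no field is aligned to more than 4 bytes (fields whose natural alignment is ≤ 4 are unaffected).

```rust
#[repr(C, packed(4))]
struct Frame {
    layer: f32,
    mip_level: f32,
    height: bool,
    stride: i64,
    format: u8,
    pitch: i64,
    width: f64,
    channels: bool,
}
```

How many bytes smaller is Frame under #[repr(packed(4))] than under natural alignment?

natural layout:
  @0: layer [4B, align 4] → 4
  @4: mip_level [4B, align 4] → 8
  @8: height [1B, align 1] → 9
  +7 pad (align 8)
  @16: stride [8B, align 8] → 24
  @24: format [1B, align 1] → 25
  +7 pad (align 8)
  @32: pitch [8B, align 8] → 40
  @40: width [8B, align 8] → 48
  @48: channels [1B, align 1] → 49
  +7 tail pad (align 8)
  size 56, align 8
packed(4) layout:
  @0: layer [4B, align 4] → 4
  @4: mip_level [4B, align 4] → 8
  @8: height [1B, align 1] → 9
  +3 pad (align 4)
  @12: stride [8B, align 4] → 20
  @20: format [1B, align 1] → 21
  +3 pad (align 4)
  @24: pitch [8B, align 4] → 32
  @32: width [8B, align 4] → 40
  @40: channels [1B, align 1] → 41
  +3 tail pad (align 4)
  size 44, align 4
56 − 44 = 12

12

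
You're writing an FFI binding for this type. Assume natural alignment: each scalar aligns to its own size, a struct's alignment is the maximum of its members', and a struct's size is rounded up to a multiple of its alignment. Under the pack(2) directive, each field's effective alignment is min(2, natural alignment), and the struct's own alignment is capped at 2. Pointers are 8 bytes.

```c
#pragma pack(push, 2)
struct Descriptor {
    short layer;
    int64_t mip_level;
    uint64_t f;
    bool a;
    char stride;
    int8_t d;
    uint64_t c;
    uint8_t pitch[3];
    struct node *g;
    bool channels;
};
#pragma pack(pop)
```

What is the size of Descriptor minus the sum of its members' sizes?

3

layer at 0 (size 2, align 2) → ends 2
mip_level at 2 (size 8, align 2) → ends 10
f at 10 (size 8, align 2) → ends 18
a at 18 (size 1, align 1) → ends 19
stride at 19 (size 1, align 1) → ends 20
d at 20 (size 1, align 1) → ends 21
pad 1 to align 2 for c
c at 22 (size 8, align 2) → ends 30
pitch at 30 (size 3, align 1) → ends 33
pad 1 to align 2 for g
g at 34 (size 8, align 2) → ends 42
channels at 42 (size 1, align 1) → ends 43
tail pad 1 to reach multiple of 2
total 44 bytes, alignment 2
data bytes 41, size 44 → padding 3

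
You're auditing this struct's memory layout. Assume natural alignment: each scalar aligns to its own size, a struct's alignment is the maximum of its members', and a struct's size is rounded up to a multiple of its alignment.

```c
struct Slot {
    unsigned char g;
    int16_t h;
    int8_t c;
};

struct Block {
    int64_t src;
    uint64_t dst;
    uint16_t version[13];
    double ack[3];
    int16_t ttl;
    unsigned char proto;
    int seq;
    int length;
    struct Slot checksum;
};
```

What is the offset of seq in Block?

Slot: g at 0 (size 1, align 1) → ends 1; pad 1 to align 2 for h; h at 2 (size 2, align 2) → ends 4; c at 4 (size 1, align 1) → ends 5; tail pad 1 to reach multiple of 2; total 6 bytes, alignment 2
src at 0 (size 8, align 8) → ends 8
dst at 8 (size 8, align 8) → ends 16
version at 16 (size 26, align 2) → ends 42
pad 6 to align 8 for ack
ack at 48 (size 24, align 8) → ends 72
ttl at 72 (size 2, align 2) → ends 74
proto at 74 (size 1, align 1) → ends 75
pad 1 to align 4 for seq
seq at 76 (size 4, align 4) → ends 80

76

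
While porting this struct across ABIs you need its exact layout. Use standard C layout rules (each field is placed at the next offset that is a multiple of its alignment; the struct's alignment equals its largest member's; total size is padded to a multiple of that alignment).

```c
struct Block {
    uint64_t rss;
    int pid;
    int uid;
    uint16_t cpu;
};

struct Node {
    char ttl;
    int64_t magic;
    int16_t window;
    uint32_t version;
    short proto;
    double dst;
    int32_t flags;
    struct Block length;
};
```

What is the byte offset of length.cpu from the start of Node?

64

Block: rss at 0 (size 8, align 8) → ends 8; pid at 8 (size 4, align 4) → ends 12; uid at 12 (size 4, align 4) → ends 16; cpu at 16 (size 2, align 2) → ends 18; tail pad 6 to reach multiple of 8; total 24 bytes, alignment 8
ttl at 0 (size 1, align 1) → ends 1
pad 7 to align 8 for magic
magic at 8 (size 8, align 8) → ends 16
window at 16 (size 2, align 2) → ends 18
pad 2 to align 4 for version
version at 20 (size 4, align 4) → ends 24
proto at 24 (size 2, align 2) → ends 26
pad 6 to align 8 for dst
dst at 32 (size 8, align 8) → ends 40
flags at 40 (size 4, align 4) → ends 44
pad 4 to align 8 for length
length at 48 (size 24, align 8) → ends 72
within Block: cpu at 16
48 + 16 = 64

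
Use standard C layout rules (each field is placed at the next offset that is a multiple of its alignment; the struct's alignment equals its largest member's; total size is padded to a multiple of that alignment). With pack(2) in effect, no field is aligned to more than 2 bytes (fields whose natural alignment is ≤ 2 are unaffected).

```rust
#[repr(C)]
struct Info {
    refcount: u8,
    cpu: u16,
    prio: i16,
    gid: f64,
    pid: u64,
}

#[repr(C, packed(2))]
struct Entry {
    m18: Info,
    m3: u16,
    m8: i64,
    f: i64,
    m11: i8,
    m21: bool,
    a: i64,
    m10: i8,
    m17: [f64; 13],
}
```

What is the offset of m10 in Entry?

Info: @0: refcount [1B, align 1] → 1; +1 pad (align 2); @2: cpu [2B, align 2] → 4; @4: prio [2B, align 2] → 6; +2 pad (align 8); @8: gid [8B, align 8] → 16; @16: pid [8B, align 8] → 24; size 24, align 8
@0: m18 [24B, align 2] → 24
@24: m3 [2B, align 2] → 26
@26: m8 [8B, align 2] → 34
@34: f [8B, align 2] → 42
@42: m11 [1B, align 1] → 43
@43: m21 [1B, align 1] → 44
@44: a [8B, align 2] → 52
@52: m10 [1B, align 1] → 53

52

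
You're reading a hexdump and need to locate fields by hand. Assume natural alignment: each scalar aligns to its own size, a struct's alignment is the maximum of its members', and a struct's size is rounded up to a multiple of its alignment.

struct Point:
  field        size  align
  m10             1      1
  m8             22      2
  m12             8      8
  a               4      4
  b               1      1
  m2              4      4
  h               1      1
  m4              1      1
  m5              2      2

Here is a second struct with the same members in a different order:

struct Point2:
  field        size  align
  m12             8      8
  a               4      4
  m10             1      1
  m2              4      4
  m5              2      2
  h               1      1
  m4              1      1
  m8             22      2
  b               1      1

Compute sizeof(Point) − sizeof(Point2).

0

@0: m10 [1B, align 1] → 1
+1 pad (align 2)
@2: m8 [22B, align 2] → 24
@24: m12 [8B, align 8] → 32
@32: a [4B, align 4] → 36
@36: b [1B, align 1] → 37
+3 pad (align 4)
@40: m2 [4B, align 4] → 44
@44: h [1B, align 1] → 45
@45: m4 [1B, align 1] → 46
@46: m5 [2B, align 2] → 48
size 48, align 8
— Point2 —
@0: m12 [8B, align 8] → 8
@8: a [4B, align 4] → 12
@12: m10 [1B, align 1] → 13
+3 pad (align 4)
@16: m2 [4B, align 4] → 20
@20: m5 [2B, align 2] → 22
@22: h [1B, align 1] → 23
@23: m4 [1B, align 1] → 24
@24: m8 [22B, align 2] → 46
@46: b [1B, align 1] → 47
+1 tail pad (align 8)
size 48, align 8
48 − 48 = 0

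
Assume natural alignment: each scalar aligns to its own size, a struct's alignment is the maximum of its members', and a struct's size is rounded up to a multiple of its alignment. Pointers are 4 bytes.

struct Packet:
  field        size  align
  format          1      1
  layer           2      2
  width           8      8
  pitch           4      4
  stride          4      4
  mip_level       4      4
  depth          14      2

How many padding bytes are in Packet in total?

0..1  format  (1B, 1-aligned)
1..2  -- padding (1B)
2..4  layer  (2B, 2-aligned)
4..8  -- padding (4B)
8..16  width  (8B, 8-aligned)
16..20  pitch  (4B, 4-aligned)
20..24  stride  (4B, 4-aligned)
24..28  mip_level  (4B, 4-aligned)
28..42  depth  (14B, 2-aligned)
42..48  -- tail padding (6B)
sizeof = 48, alignof = 8
data bytes 37, size 48 → padding 11

11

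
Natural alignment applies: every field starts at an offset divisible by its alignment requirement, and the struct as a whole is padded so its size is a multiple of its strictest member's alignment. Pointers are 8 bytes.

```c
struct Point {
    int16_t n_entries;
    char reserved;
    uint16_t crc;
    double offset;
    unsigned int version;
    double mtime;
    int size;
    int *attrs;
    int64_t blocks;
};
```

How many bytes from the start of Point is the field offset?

8

0..2  n_entries  (2B, 2-aligned)
2..3  reserved  (1B, 1-aligned)
3..4  -- padding (1B)
4..6  crc  (2B, 2-aligned)
6..8  -- padding (2B)
8..16  offset  (8B, 8-aligned)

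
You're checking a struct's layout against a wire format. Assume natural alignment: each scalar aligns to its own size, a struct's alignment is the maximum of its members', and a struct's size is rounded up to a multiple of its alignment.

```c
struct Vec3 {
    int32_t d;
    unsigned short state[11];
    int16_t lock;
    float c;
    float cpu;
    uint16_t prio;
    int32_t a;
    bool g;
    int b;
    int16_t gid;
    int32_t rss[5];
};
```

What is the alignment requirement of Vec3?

member alignments: d=4, state=2, lock=2, c=4, cpu=4, prio=2, a=4, g=1, b=4, gid=2, rss=4
max = 4

4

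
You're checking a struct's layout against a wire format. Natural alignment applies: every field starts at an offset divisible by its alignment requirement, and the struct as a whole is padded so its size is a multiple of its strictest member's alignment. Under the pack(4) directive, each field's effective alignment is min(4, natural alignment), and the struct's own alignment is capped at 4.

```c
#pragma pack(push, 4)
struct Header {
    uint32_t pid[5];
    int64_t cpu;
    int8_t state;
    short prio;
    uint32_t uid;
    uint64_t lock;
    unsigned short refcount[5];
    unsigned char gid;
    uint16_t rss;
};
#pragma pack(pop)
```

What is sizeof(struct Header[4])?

pid at 0 (size 20, align 4) → ends 20
cpu at 20 (size 8, align 4) → ends 28
state at 28 (size 1, align 1) → ends 29
pad 1 to align 2 for prio
prio at 30 (size 2, align 2) → ends 32
uid at 32 (size 4, align 4) → ends 36
lock at 36 (size 8, align 4) → ends 44
refcount at 44 (size 10, align 2) → ends 54
gid at 54 (size 1, align 1) → ends 55
pad 1 to align 2 for rss
rss at 56 (size 2, align 2) → ends 58
tail pad 2 to reach multiple of 4
total 60 bytes, alignment 4
array of 4: 4 × 60 = 240

240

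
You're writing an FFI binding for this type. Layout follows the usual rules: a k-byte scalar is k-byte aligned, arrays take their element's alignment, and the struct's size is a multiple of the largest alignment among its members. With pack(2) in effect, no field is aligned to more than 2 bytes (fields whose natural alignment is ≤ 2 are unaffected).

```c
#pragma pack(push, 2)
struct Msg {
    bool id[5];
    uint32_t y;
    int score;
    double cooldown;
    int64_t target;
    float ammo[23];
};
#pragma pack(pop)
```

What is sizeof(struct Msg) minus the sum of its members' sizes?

1

id at 0 (size 5, align 1) → ends 5
pad 1 to align 2 for y
y at 6 (size 4, align 2) → ends 10
score at 10 (size 4, align 2) → ends 14
cooldown at 14 (size 8, align 2) → ends 22
target at 22 (size 8, align 2) → ends 30
ammo at 30 (size 92, align 2) → ends 122
total 122 bytes, alignment 2
data bytes 121, size 122 → padding 1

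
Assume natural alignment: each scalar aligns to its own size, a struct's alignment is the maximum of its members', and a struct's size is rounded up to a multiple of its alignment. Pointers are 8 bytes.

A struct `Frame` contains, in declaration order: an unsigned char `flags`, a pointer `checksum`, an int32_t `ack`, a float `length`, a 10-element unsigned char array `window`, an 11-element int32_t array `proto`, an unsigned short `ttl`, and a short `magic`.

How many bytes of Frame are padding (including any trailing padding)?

13

flags at 0 (size 1, align 1) → ends 1
pad 7 to align 8 for checksum
checksum at 8 (size 8, align 8) → ends 16
ack at 16 (size 4, align 4) → ends 20
length at 20 (size 4, align 4) → ends 24
window at 24 (size 10, align 1) → ends 34
pad 2 to align 4 for proto
proto at 36 (size 44, align 4) → ends 80
ttl at 80 (size 2, align 2) → ends 82
magic at 82 (size 2, align 2) → ends 84
tail pad 4 to reach multiple of 8
total 88 bytes, alignment 8
data bytes 75, size 88 → padding 13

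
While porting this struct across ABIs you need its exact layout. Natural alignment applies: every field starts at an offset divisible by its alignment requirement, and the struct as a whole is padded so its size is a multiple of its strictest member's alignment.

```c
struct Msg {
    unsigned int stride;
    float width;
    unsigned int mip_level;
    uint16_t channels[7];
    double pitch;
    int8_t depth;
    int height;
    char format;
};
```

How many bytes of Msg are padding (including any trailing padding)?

16

0..4  stride  (4B, 4-aligned)
4..8  width  (4B, 4-aligned)
8..12  mip_level  (4B, 4-aligned)
12..26  channels  (14B, 2-aligned)
26..32  -- padding (6B)
32..40  pitch  (8B, 8-aligned)
40..41  depth  (1B, 1-aligned)
41..44  -- padding (3B)
44..48  height  (4B, 4-aligned)
48..49  format  (1B, 1-aligned)
49..56  -- tail padding (7B)
sizeof = 56, alignof = 8
data bytes 40, size 56 → padding 16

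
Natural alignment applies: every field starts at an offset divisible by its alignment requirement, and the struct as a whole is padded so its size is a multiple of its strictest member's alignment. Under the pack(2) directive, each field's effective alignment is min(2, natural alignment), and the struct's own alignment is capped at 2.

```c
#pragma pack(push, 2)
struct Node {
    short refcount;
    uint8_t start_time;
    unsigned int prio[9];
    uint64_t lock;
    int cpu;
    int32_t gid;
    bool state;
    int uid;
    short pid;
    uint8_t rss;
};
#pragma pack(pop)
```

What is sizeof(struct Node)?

refcount at 0 (size 2, align 2) → ends 2
start_time at 2 (size 1, align 1) → ends 3
pad 1 to align 2 for prio
prio at 4 (size 36, align 2) → ends 40
lock at 40 (size 8, align 2) → ends 48
cpu at 48 (size 4, align 2) → ends 52
gid at 52 (size 4, align 2) → ends 56
state at 56 (size 1, align 1) → ends 57
pad 1 to align 2 for uid
uid at 58 (size 4, align 2) → ends 62
pid at 62 (size 2, align 2) → ends 64
rss at 64 (size 1, align 1) → ends 65
tail pad 1 to reach multiple of 2
total 66 bytes, alignment 2

66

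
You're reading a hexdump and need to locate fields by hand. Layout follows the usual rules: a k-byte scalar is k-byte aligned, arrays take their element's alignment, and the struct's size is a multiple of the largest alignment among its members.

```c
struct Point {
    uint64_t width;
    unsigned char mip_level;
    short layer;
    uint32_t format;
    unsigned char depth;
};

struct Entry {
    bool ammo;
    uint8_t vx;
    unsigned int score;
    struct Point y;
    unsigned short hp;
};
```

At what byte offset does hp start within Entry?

32

Point: 0..8  width  (8B, 8-aligned); 8..9  mip_level  (1B, 1-aligned); 9..10  -- padding (1B); 10..12  layer  (2B, 2-aligned); 12..16  format  (4B, 4-aligned); 16..17  depth  (1B, 1-aligned); 17..24  -- tail padding (7B); sizeof = 24, alignof = 8
0..1  ammo  (1B, 1-aligned)
1..2  vx  (1B, 1-aligned)
2..4  -- padding (2B)
4..8  score  (4B, 4-aligned)
8..32  y  (24B, 8-aligned)
32..34  hp  (2B, 2-aligned)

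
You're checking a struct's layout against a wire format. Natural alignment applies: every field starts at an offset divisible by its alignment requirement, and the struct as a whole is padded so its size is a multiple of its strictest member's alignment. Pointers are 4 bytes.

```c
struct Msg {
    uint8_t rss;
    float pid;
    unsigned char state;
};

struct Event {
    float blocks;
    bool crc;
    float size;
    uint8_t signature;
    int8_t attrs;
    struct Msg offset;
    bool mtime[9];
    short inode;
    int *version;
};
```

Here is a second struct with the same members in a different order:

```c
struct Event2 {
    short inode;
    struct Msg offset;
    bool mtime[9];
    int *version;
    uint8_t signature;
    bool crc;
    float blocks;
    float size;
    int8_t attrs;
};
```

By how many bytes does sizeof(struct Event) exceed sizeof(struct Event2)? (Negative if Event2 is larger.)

-4

Msg: @0: rss [1B, align 1] → 1; +3 pad (align 4); @4: pid [4B, align 4] → 8; @8: state [1B, align 1] → 9; +3 tail pad (align 4); size 12, align 4
@0: blocks [4B, align 4] → 4
@4: crc [1B, align 1] → 5
+3 pad (align 4)
@8: size [4B, align 4] → 12
@12: signature [1B, align 1] → 13
@13: attrs [1B, align 1] → 14
+2 pad (align 4)
@16: offset [12B, align 4] → 28
@28: mtime [9B, align 1] → 37
+1 pad (align 2)
@38: inode [2B, align 2] → 40
@40: version [4B, align 4] → 44
size 44, align 4
— Event2 —
@0: inode [2B, align 2] → 2
+2 pad (align 4)
@4: offset [12B, align 4] → 16
@16: mtime [9B, align 1] → 25
+3 pad (align 4)
@28: version [4B, align 4] → 32
@32: signature [1B, align 1] → 33
@33: crc [1B, align 1] → 34
+2 pad (align 4)
@36: blocks [4B, align 4] → 40
@40: size [4B, align 4] → 44
@44: attrs [1B, align 1] → 45
+3 tail pad (align 4)
size 48, align 4
44 − 48 = -4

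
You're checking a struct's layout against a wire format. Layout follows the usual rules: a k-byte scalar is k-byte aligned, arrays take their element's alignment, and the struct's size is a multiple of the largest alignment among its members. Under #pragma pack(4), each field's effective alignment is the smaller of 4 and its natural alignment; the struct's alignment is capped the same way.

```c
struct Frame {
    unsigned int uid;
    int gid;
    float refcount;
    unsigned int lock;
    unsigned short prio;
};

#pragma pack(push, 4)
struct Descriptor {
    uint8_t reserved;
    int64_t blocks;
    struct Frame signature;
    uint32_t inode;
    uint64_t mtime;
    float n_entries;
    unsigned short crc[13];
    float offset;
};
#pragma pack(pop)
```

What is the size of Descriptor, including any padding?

Frame: 0..4  uid  (4B, 4-aligned); 4..8  gid  (4B, 4-aligned); 8..12  refcount  (4B, 4-aligned); 12..16  lock  (4B, 4-aligned); 16..18  prio  (2B, 2-aligned); 18..20  -- tail padding (2B); sizeof = 20, alignof = 4
0..1  reserved  (1B, 1-aligned)
1..4  -- padding (3B)
4..12  blocks  (8B, 4-aligned)
12..32  signature  (20B, 4-aligned)
32..36  inode  (4B, 4-aligned)
36..44  mtime  (8B, 4-aligned)
44..48  n_entries  (4B, 4-aligned)
48..74  crc  (26B, 2-aligned)
74..76  -- padding (2B)
76..80  offset  (4B, 4-aligned)
sizeof = 80, alignof = 4

80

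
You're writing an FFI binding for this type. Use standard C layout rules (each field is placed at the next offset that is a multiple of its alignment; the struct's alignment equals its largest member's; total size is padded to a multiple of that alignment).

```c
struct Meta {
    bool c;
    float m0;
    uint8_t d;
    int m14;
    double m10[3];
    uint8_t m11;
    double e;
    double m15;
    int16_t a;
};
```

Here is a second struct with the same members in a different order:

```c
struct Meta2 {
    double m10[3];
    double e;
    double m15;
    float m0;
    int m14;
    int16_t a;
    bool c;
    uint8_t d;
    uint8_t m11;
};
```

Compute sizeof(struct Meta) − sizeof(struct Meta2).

16

c at 0 (size 1, align 1) → ends 1
pad 3 to align 4 for m0
m0 at 4 (size 4, align 4) → ends 8
d at 8 (size 1, align 1) → ends 9
pad 3 to align 4 for m14
m14 at 12 (size 4, align 4) → ends 16
m10 at 16 (size 24, align 8) → ends 40
m11 at 40 (size 1, align 1) → ends 41
pad 7 to align 8 for e
e at 48 (size 8, align 8) → ends 56
m15 at 56 (size 8, align 8) → ends 64
a at 64 (size 2, align 2) → ends 66
tail pad 6 to reach multiple of 8
total 72 bytes, alignment 8
— Meta2 —
m10 at 0 (size 24, align 8) → ends 24
e at 24 (size 8, align 8) → ends 32
m15 at 32 (size 8, align 8) → ends 40
m0 at 40 (size 4, align 4) → ends 44
m14 at 44 (size 4, align 4) → ends 48
a at 48 (size 2, align 2) → ends 50
c at 50 (size 1, align 1) → ends 51
d at 51 (size 1, align 1) → ends 52
m11 at 52 (size 1, align 1) → ends 53
tail pad 3 to reach multiple of 8
total 56 bytes, alignment 8
72 − 56 = 16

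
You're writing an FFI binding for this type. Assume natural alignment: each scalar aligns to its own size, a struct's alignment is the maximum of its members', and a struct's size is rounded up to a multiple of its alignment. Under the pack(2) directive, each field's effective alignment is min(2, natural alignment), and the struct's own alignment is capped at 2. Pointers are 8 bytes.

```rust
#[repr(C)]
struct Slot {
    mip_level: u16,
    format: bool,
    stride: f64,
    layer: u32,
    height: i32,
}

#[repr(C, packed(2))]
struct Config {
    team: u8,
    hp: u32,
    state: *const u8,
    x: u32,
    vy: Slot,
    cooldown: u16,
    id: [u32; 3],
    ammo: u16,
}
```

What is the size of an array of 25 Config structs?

1450

Slot: mip_level at 0 (size 2, align 2) → ends 2; format at 2 (size 1, align 1) → ends 3; pad 5 to align 8 for stride; stride at 8 (size 8, align 8) → ends 16; layer at 16 (size 4, align 4) → ends 20; height at 20 (size 4, align 4) → ends 24; total 24 bytes, alignment 8
team at 0 (size 1, align 1) → ends 1
pad 1 to align 2 for hp
hp at 2 (size 4, align 2) → ends 6
state at 6 (size 8, align 2) → ends 14
x at 14 (size 4, align 2) → ends 18
vy at 18 (size 24, align 2) → ends 42
cooldown at 42 (size 2, align 2) → ends 44
id at 44 (size 12, align 2) → ends 56
ammo at 56 (size 2, align 2) → ends 58
total 58 bytes, alignment 2
array of 25: 25 × 58 = 1450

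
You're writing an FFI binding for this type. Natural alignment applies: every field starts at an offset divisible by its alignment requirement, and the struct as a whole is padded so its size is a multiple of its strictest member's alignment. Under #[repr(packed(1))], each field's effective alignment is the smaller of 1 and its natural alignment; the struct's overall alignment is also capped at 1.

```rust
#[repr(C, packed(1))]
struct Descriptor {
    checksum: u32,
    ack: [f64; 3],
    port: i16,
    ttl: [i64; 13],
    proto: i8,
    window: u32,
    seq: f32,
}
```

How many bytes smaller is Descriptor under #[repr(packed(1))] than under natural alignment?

natural layout:
  @0: checksum [4B, align 4] → 4
  +4 pad (align 8)
  @8: ack [24B, align 8] → 32
  @32: port [2B, align 2] → 34
  +6 pad (align 8)
  @40: ttl [104B, align 8] → 144
  @144: proto [1B, align 1] → 145
  +3 pad (align 4)
  @148: window [4B, align 4] → 152
  @152: seq [4B, align 4] → 156
  +4 tail pad (align 8)
  size 160, align 8
packed(1) layout:
  @0: checksum [4B, align 1] → 4
  @4: ack [24B, align 1] → 28
  @28: port [2B, align 1] → 30
  @30: ttl [104B, align 1] → 134
  @134: proto [1B, align 1] → 135
  @135: window [4B, align 1] → 139
  @139: seq [4B, align 1] → 143
  size 143, align 1
160 − 143 = 17

17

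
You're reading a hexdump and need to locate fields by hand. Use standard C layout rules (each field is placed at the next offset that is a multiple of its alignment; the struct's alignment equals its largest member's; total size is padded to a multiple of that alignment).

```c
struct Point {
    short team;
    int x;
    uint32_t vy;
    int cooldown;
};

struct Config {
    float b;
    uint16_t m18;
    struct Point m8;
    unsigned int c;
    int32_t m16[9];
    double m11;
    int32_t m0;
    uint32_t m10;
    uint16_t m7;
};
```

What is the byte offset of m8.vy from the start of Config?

16

Point: @0: team [2B, align 2] → 2; +2 pad (align 4); @4: x [4B, align 4] → 8; @8: vy [4B, align 4] → 12; @12: cooldown [4B, align 4] → 16; size 16, align 4
@0: b [4B, align 4] → 4
@4: m18 [2B, align 2] → 6
+2 pad (align 4)
@8: m8 [16B, align 4] → 24
within Point: vy at 8
8 + 8 = 16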